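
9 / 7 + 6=51/7 = 7.29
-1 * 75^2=-5625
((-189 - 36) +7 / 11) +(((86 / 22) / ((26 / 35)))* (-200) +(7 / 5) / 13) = -912843/715 = -1276.70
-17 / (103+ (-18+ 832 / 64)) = -0.17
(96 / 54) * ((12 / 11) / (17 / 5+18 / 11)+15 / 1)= 22480/831 = 27.05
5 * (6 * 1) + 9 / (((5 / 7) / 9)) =717/5 = 143.40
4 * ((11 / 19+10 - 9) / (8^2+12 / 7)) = 42/437 = 0.10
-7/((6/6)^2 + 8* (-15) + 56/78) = 39/659 = 0.06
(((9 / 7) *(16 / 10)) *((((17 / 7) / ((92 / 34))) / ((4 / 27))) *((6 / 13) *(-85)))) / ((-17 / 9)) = 3792258/14651 = 258.84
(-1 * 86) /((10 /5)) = -43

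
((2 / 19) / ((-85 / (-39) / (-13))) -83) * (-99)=13370841/1615 = 8279.16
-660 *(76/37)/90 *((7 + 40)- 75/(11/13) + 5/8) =617.76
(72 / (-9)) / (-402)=4/201 = 0.02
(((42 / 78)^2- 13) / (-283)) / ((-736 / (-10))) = 2685/4400084 = 0.00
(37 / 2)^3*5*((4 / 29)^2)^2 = 8104480/707281 = 11.46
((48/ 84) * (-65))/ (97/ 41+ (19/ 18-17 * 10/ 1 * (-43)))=-38376/7556227 = -0.01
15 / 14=1.07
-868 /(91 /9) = -1116/13 = -85.85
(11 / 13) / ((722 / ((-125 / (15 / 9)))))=-825/9386 = -0.09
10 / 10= 1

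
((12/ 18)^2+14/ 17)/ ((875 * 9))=194/1204875 = 0.00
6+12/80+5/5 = 7.15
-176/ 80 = -11/5 = -2.20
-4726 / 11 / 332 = -1.29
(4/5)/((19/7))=28/95 = 0.29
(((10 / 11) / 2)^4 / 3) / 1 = 625/43923 = 0.01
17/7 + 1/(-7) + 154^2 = 166028/7 = 23718.29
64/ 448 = 1/7 = 0.14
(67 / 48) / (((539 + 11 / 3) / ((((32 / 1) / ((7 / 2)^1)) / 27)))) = 67/76923 = 0.00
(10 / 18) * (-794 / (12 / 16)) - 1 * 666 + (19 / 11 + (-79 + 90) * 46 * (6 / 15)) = -1559281/1485 = -1050.02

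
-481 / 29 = -16.59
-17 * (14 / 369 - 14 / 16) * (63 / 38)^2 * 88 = 203775957/59204 = 3441.93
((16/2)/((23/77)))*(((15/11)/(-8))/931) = -15/3059 = 0.00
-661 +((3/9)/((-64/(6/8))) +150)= -130817/256 = -511.00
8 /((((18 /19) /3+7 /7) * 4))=38/25 = 1.52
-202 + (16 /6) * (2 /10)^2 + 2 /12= -30259/150 = -201.73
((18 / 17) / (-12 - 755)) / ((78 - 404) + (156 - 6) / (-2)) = 18/5228639 = 0.00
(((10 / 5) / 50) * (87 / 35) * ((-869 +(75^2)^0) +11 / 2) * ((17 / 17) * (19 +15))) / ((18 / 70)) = -11339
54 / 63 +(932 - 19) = 6397/7 = 913.86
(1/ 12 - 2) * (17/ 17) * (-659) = 15157/12 = 1263.08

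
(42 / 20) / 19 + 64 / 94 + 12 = 114227/8930 = 12.79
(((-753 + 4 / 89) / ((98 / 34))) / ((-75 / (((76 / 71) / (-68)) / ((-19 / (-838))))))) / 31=-56156894/719892075 = -0.08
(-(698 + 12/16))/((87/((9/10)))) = -1677/232 = -7.23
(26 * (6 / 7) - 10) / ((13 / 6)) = 516/91 = 5.67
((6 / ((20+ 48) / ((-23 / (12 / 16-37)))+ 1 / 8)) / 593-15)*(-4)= 234150508/3902533 = 60.00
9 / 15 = 3/5 = 0.60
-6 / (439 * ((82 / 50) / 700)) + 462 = 8210538/17999 = 456.17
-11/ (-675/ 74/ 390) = 21164/45 = 470.31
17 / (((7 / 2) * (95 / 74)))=2516/665 = 3.78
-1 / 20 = -0.05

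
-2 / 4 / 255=-1/510 = 0.00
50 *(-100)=-5000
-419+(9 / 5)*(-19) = -2266/5 = -453.20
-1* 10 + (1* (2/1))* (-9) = -28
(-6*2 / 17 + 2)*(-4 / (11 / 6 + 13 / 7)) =-3696/2635 = -1.40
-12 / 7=-1.71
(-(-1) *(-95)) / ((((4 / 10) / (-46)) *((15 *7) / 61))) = 133285/21 = 6346.90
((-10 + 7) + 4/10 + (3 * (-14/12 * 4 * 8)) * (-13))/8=7267/40 = 181.68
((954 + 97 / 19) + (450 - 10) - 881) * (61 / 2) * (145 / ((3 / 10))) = 435350900/57 = 7637735.09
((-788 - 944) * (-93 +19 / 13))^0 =1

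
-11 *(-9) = 99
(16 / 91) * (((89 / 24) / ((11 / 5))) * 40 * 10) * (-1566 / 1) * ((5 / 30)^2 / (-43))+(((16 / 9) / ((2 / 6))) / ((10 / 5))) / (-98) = 108377404/903903 = 119.90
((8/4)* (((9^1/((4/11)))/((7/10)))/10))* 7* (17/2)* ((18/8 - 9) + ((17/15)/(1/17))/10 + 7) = 366333/400 = 915.83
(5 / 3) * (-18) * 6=-180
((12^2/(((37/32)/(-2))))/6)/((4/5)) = -51.89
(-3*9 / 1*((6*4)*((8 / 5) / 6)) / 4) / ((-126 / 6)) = 72/35 = 2.06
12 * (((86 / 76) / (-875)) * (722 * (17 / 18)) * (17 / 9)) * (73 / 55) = -34472498/1299375 = -26.53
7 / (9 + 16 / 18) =0.71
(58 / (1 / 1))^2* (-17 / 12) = -14297/3 = -4765.67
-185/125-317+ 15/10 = -15849/50 = -316.98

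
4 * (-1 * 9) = -36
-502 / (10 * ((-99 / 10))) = 502/99 = 5.07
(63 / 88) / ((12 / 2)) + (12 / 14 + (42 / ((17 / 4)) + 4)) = 311203/20944 = 14.86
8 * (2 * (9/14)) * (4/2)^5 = 2304/7 = 329.14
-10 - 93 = -103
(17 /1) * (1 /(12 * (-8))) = -17/96 = -0.18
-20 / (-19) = 20/19 = 1.05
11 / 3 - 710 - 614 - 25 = -4036/3 = -1345.33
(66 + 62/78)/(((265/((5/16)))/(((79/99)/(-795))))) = -41159/520586352 = 0.00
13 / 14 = 0.93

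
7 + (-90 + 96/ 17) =-1315/17 = -77.35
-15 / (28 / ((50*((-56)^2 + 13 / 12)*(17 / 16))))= -79995625/896 = -89280.83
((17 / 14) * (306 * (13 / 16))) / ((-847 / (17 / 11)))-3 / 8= -966135/1043504 = -0.93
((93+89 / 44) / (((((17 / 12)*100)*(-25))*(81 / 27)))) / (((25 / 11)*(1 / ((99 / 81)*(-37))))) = 1701667/9562500 = 0.18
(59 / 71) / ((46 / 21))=1239/3266 = 0.38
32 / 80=2/5 = 0.40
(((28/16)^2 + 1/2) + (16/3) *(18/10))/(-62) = -1053/4960 = -0.21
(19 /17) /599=19/10183 = 0.00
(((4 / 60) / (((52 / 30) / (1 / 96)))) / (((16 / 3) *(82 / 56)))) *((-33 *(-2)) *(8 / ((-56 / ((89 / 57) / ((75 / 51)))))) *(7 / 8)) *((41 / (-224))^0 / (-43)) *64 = 116501/174184400 = 0.00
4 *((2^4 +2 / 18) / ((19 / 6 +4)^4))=83520/3418801 = 0.02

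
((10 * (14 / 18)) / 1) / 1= 7.78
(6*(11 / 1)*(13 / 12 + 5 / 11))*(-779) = -79068.50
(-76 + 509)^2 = 187489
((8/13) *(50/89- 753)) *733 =-392694488/1157 = -339407.51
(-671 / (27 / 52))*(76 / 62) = -1584.11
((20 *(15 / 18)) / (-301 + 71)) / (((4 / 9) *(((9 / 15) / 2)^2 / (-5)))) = 625/69 = 9.06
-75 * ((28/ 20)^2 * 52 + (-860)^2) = -55477644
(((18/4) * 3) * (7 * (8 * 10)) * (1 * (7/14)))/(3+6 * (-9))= -1260/17 = -74.12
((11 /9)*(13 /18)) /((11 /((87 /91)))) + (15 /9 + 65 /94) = 21629/8883 = 2.43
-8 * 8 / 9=-64/9 = -7.11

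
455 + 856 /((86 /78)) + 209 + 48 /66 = 681640/473 = 1441.10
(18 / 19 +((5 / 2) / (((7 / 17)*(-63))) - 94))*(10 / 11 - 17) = 92098469/61446 = 1498.85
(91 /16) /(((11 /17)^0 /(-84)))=-1911/4 = -477.75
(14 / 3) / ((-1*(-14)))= 1/3 = 0.33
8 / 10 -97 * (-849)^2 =-349588481/5 = -69917696.20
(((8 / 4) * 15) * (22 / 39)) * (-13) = -220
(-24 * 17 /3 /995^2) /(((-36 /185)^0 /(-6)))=816/990025 = 0.00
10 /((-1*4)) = -5/2 = -2.50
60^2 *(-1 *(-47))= 169200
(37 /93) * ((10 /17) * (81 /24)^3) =1213785/134912 = 9.00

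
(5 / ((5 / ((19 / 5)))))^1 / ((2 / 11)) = 209/10 = 20.90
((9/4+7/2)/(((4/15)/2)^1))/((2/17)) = 5865/16 = 366.56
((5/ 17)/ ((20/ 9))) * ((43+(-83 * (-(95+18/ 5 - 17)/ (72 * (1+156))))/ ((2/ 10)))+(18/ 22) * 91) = 110127/6908 = 15.94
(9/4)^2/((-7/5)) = -405/112 = -3.62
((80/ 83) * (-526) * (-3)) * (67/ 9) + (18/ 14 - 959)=18066224/1743 = 10365.02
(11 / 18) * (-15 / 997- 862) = -9453719/17946 = -526.79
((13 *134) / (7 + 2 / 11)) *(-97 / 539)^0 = 19162/79 = 242.56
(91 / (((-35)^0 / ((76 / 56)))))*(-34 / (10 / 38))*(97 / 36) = -7738757/180 = -42993.09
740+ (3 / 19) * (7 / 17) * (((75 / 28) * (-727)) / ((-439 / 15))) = 744.33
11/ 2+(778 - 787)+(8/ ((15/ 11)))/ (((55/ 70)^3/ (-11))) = -45059/330 = -136.54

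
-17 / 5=-3.40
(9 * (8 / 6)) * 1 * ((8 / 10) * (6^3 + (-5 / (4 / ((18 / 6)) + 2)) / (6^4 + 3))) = 897864/433 = 2073.59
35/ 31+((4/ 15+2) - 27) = -10976/465 = -23.60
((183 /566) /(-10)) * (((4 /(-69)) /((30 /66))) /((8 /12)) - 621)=13072971/650900 = 20.08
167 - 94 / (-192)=16079/96 = 167.49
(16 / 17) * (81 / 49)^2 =104976/40817 = 2.57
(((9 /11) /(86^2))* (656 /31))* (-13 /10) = -9594/3152545 = 0.00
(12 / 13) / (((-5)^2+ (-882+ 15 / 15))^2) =3/2381392 = 0.00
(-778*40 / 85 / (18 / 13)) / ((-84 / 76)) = 768664/3213 = 239.24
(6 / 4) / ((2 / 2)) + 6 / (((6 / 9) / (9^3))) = 13125/2 = 6562.50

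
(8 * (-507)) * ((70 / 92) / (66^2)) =-5915/8349 = -0.71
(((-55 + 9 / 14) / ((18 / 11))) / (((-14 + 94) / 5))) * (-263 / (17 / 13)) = 28620449/68544 = 417.55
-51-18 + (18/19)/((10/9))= -6474/95 = -68.15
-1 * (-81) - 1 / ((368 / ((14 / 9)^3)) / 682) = 1241164/16767 = 74.02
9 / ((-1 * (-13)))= 9/13 = 0.69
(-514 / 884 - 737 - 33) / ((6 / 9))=-1021791/884 = -1155.87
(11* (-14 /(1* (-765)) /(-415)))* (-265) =8162/63495 = 0.13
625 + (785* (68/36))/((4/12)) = 15220/3 = 5073.33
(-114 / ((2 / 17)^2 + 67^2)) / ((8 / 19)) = -312987/5189300 = -0.06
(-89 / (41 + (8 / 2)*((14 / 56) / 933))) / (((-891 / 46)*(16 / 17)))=10822489/90891504 = 0.12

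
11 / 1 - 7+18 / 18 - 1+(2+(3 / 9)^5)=1459/243 = 6.00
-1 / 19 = -0.05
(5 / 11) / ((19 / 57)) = 15/11 = 1.36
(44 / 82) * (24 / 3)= 176/41 = 4.29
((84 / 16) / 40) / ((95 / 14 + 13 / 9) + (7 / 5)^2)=6615/513584 = 0.01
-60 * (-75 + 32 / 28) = 31020/7 = 4431.43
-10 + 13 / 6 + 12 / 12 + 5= -11/6 = -1.83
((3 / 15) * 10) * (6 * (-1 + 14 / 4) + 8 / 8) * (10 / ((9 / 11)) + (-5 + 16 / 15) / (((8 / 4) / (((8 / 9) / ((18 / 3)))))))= 154624/405 = 381.79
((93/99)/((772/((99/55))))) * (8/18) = 31/31845 = 0.00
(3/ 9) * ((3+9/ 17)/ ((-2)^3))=-5/34 = -0.15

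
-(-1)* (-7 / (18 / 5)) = -35/18 = -1.94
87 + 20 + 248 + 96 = 451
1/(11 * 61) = 1/671 = 0.00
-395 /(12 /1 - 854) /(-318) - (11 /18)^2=-1355269/3614706 = -0.37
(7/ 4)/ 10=7/40 = 0.18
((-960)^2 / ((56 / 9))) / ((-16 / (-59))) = 3823200/7 = 546171.43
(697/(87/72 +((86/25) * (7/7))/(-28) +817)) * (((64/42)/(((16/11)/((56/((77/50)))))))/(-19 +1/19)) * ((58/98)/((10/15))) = -768094000/505085973 = -1.52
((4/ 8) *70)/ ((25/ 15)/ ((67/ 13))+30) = 1407/1219 = 1.15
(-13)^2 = 169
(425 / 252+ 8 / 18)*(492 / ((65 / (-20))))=-322.59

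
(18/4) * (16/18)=4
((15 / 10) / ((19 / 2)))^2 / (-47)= -9/16967 = 0.00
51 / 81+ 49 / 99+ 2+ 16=5680/297 = 19.12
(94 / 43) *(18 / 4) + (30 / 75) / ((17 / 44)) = 39739/3655 = 10.87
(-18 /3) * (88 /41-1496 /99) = 9568/123 = 77.79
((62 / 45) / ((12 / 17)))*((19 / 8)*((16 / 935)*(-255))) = -10013/495 = -20.23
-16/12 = -4/3 = -1.33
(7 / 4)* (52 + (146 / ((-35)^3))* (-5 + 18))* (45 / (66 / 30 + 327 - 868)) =-3341403/440020 = -7.59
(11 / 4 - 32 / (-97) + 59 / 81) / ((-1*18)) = -119687/565704 = -0.21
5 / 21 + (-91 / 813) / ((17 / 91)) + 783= 25239323/32249 = 782.64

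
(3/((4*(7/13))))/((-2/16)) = -78/7 = -11.14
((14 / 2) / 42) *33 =11/2 = 5.50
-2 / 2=-1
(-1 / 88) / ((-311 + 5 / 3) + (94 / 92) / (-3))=23/626780 = 0.00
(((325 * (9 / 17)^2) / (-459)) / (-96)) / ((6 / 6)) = 325/157216 = 0.00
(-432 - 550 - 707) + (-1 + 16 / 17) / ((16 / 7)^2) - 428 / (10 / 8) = -44203509/21760 = -2031.41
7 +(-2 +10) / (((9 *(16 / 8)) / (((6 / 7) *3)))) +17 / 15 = 974/105 = 9.28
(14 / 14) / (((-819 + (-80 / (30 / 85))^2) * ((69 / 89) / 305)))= 81435/10465667 = 0.01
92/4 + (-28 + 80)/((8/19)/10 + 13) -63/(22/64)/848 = 26.77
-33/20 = -1.65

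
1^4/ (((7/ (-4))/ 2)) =-8/7 = -1.14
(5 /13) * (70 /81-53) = -21115/1053 = -20.05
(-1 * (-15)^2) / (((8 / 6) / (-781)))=527175/4 = 131793.75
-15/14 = -1.07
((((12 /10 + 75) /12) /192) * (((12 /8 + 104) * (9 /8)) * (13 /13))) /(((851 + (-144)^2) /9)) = 723519/442101760 = 0.00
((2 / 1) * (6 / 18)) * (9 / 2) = 3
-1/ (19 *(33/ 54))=-18/209 = -0.09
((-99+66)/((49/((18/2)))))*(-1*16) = 4752/49 = 96.98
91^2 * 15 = 124215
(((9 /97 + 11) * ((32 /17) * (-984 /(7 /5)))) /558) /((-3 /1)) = 28234240/3220497 = 8.77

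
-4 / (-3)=4/3 = 1.33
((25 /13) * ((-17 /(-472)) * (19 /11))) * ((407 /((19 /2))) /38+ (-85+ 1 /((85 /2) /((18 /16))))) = -51456355/5129696 = -10.03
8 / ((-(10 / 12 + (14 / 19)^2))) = -17328/2981 = -5.81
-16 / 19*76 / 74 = -32/37 = -0.86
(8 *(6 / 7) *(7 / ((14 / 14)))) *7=336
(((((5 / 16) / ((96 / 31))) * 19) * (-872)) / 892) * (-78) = 4173065/28544 = 146.20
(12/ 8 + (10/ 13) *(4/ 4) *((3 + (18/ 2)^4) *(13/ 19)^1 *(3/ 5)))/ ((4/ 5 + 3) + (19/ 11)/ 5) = 1445125/2888 = 500.39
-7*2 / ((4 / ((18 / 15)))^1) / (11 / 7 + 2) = -147/125 = -1.18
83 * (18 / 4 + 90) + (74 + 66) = 15967/2 = 7983.50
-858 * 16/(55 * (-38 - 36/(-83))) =51792/7795 = 6.64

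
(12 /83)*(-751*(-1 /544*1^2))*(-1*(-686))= 772779/5644 = 136.92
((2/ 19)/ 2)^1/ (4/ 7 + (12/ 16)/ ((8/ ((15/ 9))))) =224/3097 = 0.07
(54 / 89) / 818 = 27/36401 = 0.00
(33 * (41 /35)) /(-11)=-123/35 = -3.51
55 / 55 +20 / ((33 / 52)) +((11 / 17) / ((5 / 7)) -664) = -1768774/2805 = -630.58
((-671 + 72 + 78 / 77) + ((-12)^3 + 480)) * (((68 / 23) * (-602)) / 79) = 831240568/19987 = 41589.06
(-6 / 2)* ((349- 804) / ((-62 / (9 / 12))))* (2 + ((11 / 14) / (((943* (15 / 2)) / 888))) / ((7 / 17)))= -30269187/818524 = -36.98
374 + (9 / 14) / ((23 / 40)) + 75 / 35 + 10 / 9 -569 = -39460/207 = -190.63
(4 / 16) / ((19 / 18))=9/38 = 0.24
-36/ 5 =-7.20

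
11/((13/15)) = 165/13 = 12.69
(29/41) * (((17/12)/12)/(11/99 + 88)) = 493/520208 = 0.00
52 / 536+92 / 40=803/335 = 2.40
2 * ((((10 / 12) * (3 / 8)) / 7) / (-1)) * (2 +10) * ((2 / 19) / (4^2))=-0.01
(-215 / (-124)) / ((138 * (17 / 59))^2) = 748415/682460784 = 0.00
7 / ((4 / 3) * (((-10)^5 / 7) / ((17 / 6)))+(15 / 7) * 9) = -833/797705 = 0.00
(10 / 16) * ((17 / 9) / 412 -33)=-611735/29664 = -20.62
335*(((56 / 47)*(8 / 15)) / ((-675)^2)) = 30016/64243125 = 0.00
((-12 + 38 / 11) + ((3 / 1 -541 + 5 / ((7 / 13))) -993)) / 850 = -11783/6545 = -1.80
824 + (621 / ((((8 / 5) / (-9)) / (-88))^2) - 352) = 152160997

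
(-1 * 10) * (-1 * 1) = 10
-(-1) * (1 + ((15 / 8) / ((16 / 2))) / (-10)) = 125/128 = 0.98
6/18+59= 59.33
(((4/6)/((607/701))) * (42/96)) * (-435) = -711515/4856 = -146.52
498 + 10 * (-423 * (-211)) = 893028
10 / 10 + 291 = 292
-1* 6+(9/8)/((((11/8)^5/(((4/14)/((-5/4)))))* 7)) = -237039882/39457495 = -6.01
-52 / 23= -2.26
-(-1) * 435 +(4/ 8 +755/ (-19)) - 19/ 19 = 15001/38 = 394.76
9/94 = 0.10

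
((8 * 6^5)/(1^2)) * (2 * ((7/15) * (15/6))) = 145152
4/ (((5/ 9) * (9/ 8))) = 32/5 = 6.40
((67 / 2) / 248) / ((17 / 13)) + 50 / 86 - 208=-75167555/362576 = -207.32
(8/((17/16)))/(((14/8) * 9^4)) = 512/780759 = 0.00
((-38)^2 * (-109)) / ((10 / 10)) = -157396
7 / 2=3.50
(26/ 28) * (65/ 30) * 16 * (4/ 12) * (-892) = -602992/63 = -9571.30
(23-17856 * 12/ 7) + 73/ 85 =-18198924/595 = -30586.43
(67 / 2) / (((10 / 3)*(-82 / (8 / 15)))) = -67/1025 = -0.07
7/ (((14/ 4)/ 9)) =18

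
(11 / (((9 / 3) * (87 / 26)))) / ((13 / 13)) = 286/261 = 1.10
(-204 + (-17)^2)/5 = 17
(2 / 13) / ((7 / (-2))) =-0.04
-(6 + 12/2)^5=-248832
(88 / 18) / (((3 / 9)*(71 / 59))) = 2596/213 = 12.19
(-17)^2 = 289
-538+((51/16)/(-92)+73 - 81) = -803763/1472 = -546.03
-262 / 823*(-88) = 28.01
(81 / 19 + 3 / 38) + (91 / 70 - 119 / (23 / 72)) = -801632/2185 = -366.88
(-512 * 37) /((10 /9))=-85248/5 = -17049.60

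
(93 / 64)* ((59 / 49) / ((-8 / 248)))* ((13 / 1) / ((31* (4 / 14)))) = -71331/896 = -79.61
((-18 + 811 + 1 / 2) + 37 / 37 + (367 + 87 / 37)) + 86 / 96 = 2068591/1776 = 1164.75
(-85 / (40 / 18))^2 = 23409/16 = 1463.06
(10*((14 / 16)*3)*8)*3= 630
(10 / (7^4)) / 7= 10/16807 = 0.00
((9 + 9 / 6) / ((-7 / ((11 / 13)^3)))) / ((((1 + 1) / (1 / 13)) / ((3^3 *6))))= -323433/57122 = -5.66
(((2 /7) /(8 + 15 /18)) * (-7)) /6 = -2/53 = -0.04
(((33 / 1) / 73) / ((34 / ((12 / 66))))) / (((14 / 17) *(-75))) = -1/25550 = 0.00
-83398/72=-41699/36 = -1158.31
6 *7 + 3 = 45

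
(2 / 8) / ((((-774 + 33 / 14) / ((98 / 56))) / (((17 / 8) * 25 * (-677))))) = 20.39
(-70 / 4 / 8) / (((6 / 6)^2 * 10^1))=-7/32 = -0.22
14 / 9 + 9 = 95/9 = 10.56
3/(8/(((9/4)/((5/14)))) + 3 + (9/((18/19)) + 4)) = 378/2239 = 0.17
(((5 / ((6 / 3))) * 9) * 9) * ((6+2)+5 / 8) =27945/16 = 1746.56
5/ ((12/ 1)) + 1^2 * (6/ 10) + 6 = 421/60 = 7.02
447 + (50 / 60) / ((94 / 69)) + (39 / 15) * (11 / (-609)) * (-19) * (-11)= 250621039/572460 = 437.80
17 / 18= 0.94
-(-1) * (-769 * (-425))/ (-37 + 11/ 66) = -115350/13 = -8873.08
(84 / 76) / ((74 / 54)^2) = 15309/26011 = 0.59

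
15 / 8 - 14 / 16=1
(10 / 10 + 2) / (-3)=-1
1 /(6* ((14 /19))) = 0.23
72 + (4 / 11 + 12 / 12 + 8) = 895/11 = 81.36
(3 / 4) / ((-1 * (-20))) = 3/80 = 0.04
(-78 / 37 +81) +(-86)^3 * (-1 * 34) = 21625982.89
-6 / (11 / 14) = -84/11 = -7.64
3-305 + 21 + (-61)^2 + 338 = 3778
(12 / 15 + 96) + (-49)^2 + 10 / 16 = 99937/40 = 2498.42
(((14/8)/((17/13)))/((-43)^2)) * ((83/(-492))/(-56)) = 1079/494881152 = 0.00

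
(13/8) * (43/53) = 559/424 = 1.32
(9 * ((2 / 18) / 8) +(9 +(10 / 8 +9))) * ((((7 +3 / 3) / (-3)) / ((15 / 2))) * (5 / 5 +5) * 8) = -992/3 = -330.67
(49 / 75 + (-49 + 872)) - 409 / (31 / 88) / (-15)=698318/775 = 901.06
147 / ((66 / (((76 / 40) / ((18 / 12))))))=931/330 = 2.82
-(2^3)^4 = -4096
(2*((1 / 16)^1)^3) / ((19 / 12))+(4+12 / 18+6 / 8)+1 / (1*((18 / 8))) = 513179/87552 = 5.86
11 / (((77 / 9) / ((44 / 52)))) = 99/91 = 1.09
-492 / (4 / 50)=-6150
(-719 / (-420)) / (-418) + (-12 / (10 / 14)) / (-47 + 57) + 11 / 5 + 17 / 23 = 1.26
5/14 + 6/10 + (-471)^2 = 221841.96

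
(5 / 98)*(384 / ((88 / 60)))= 7200/539 = 13.36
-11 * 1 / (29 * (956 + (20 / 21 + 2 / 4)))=-462/1166177 = 0.00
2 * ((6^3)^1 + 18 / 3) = 444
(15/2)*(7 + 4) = 82.50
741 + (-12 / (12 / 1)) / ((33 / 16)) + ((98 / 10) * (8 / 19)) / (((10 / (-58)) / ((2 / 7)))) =11500391/15675 = 733.68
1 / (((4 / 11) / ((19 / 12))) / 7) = 1463/48 = 30.48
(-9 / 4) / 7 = -9/28 = -0.32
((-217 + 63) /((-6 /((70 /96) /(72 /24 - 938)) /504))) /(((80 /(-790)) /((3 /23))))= 12.99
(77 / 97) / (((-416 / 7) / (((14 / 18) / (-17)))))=3773/6173856 = 0.00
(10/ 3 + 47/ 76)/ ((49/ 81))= 24327/3724 = 6.53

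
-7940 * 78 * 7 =-4335240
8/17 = 0.47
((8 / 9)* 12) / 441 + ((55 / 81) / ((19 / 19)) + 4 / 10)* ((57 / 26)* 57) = 23194439/171990 = 134.86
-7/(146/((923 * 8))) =-25844/73 = -354.03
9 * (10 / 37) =90/37 = 2.43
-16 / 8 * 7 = -14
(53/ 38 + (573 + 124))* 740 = 9819430/19 = 516812.11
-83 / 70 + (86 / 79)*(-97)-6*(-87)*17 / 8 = 11087311/11060 = 1002.47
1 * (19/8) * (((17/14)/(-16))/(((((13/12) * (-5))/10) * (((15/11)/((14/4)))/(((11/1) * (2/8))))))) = 39083/16640 = 2.35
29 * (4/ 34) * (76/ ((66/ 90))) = 66120/187 = 353.58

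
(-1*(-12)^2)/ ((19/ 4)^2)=-2304/361 = -6.38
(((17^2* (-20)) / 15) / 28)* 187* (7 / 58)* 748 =-20212082/87 = -232322.78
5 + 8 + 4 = 17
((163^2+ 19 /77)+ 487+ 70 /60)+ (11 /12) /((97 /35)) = 808377165/29876 = 27057.74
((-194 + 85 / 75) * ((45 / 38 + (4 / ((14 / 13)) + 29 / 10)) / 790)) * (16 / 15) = -2.03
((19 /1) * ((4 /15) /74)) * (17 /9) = 646/4995 = 0.13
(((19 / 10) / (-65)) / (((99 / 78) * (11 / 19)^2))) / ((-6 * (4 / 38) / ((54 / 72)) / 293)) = 38184053/1597200 = 23.91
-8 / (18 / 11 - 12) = 44/57 = 0.77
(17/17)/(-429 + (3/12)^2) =-16/6863 = 0.00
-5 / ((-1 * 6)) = 5/6 = 0.83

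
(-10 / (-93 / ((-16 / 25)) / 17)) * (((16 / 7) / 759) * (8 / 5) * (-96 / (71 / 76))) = 169345024/292347825 = 0.58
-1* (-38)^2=-1444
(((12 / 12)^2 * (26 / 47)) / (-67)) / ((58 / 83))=-1079/91321 = -0.01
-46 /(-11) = 46/11 = 4.18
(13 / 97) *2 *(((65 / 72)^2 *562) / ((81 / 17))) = 262376725/10182672 = 25.77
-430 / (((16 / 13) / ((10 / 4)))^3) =-59044375/16384 = -3603.78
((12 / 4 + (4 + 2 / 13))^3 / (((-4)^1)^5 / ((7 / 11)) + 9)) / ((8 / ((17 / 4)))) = -95718483/787475104 = -0.12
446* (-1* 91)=-40586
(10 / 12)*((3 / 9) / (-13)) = -5/234 = -0.02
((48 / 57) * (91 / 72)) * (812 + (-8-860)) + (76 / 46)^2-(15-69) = -259858/90459 = -2.87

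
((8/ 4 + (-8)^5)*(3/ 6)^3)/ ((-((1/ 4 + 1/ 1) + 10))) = 364.07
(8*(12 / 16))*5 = 30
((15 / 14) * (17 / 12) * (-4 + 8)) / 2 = 85/28 = 3.04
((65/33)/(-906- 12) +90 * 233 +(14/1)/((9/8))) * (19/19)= 635642107/30294 = 20982.44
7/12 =0.58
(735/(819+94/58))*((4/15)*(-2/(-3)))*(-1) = -5684/35697 = -0.16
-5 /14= -0.36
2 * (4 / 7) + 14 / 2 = 57/7 = 8.14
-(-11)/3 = 11/3 = 3.67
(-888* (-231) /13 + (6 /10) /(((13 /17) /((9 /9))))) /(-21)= -341897/455 = -751.42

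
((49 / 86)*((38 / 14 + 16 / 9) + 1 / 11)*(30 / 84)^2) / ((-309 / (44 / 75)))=-1588/2511243 = 0.00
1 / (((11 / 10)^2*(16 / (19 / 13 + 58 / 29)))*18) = 125/12584 = 0.01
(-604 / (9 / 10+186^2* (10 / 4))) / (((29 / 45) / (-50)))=1510000/2786929 = 0.54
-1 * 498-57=-555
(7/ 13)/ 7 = 1/13 = 0.08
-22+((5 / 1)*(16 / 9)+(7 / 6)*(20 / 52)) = -2963/234 = -12.66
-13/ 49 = -0.27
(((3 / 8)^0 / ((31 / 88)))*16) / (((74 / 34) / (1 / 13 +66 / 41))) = 694144/19721 = 35.20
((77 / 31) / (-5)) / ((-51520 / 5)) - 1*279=-63656629/228160 = -279.00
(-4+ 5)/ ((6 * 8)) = 1/48 = 0.02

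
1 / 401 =1/401 = 0.00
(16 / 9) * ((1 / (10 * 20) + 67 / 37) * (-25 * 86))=-256796/37 = -6940.43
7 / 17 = 0.41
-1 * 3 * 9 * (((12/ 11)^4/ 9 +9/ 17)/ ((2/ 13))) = -59998887/497794 = -120.53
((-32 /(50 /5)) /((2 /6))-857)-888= -8773/5 = -1754.60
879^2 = 772641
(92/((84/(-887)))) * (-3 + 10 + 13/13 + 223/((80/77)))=-121120737/560 = -216287.03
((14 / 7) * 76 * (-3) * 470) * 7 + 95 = -1500145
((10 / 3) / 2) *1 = 5/3 = 1.67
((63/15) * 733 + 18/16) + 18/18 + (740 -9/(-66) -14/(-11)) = 1681739/440 = 3822.13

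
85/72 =1.18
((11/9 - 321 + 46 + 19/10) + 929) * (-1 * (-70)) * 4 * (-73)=-120884204/9 = -13431578.22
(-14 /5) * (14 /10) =-98/25 = -3.92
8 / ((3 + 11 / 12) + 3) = 96/83 = 1.16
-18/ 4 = -9/2 = -4.50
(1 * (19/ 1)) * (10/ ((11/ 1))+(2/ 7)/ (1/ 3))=2584/77 = 33.56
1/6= 0.17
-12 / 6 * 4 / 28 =-2/7 = -0.29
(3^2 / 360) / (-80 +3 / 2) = -1/3140 = 0.00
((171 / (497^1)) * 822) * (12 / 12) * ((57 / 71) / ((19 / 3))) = 1265058/35287 = 35.85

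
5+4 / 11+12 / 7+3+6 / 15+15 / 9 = 14027/1155 = 12.14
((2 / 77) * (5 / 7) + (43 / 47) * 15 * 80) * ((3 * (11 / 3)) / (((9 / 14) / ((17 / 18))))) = 472818790/26649 = 17742.46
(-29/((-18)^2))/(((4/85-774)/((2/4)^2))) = 2465/85258656 = 0.00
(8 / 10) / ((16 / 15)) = 3/4 = 0.75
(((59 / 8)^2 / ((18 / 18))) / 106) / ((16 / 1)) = 3481/108544 = 0.03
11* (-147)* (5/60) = -539/4 = -134.75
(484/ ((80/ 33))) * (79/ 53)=315447/1060 = 297.59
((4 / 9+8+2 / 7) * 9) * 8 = 4400/7 = 628.57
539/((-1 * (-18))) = 539/18 = 29.94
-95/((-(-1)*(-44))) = 95/44 = 2.16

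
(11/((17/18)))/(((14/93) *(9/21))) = 180.53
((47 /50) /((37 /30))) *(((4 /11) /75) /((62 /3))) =282/1577125 = 0.00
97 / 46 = 2.11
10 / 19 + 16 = 314/19 = 16.53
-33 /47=-0.70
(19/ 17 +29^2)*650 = 9305400/17 = 547376.47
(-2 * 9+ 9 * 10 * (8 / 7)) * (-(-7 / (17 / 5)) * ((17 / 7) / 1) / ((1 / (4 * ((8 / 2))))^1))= 47520/7 = 6788.57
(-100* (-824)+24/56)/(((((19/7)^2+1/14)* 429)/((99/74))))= 4037621/116883 = 34.54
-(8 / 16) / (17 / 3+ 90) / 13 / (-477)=1/1186458 = 0.00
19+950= 969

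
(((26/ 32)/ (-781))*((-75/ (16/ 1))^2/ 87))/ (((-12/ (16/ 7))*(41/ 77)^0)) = 8125/162348032 = 0.00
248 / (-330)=-124/165 = -0.75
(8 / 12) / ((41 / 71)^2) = 10082/5043 = 2.00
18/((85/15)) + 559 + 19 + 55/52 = 514695/884 = 582.23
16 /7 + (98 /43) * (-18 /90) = 2754/1505 = 1.83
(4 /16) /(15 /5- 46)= -1/172 = -0.01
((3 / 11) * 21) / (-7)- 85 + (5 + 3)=-77.82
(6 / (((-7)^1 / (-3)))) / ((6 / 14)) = 6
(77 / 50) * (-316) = -12166/25 = -486.64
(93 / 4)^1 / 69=31/92 = 0.34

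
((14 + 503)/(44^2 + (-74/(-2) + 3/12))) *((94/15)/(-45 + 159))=97196/6748515 = 0.01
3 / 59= 0.05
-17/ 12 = -1.42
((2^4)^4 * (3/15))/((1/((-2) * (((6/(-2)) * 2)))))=786432/5 = 157286.40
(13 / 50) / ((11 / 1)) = 13/550 = 0.02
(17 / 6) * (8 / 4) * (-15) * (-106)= 9010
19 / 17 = 1.12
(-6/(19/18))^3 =-1259712/6859 = -183.66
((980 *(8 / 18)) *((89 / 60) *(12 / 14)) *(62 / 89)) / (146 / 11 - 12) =2728/9 = 303.11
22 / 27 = 0.81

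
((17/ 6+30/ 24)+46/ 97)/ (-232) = -5305/270048 = -0.02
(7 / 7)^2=1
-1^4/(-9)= 1/9 = 0.11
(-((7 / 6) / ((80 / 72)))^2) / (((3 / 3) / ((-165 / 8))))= 14553/640 = 22.74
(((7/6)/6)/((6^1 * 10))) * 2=7/1080 = 0.01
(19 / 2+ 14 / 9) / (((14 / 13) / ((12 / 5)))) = 2587/105 = 24.64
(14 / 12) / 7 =1/6 = 0.17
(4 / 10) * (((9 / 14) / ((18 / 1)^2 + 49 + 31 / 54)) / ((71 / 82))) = 39852/50129905 = 0.00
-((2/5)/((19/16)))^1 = -32/95 = -0.34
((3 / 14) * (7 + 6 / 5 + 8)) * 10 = 243/7 = 34.71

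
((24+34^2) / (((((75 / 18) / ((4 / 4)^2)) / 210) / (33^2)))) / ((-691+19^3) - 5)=64765008/6163 = 10508.68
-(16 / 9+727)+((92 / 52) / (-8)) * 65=-53507/72 = -743.15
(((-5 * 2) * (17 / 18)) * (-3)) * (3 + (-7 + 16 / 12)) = -680/9 = -75.56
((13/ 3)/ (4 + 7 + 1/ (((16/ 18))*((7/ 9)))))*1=0.35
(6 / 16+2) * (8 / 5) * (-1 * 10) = -38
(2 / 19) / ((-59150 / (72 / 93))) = -24/17419675 = 0.00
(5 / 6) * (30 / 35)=5/7 = 0.71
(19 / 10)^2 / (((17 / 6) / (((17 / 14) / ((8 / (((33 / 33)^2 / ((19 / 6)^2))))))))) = 27/1400 = 0.02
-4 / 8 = -1/2 = -0.50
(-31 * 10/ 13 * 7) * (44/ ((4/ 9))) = -214830/13 = -16525.38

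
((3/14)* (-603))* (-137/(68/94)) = 11648151/476 = 24470.91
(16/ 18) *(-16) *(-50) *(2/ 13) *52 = 5688.89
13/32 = 0.41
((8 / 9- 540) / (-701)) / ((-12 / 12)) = -4852/6309 = -0.77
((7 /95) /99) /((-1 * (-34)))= 7/319770 = 0.00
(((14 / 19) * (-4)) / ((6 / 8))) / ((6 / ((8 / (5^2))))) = -896/4275 = -0.21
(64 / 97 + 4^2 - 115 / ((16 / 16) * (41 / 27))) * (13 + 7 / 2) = -7752657/7954 = -974.69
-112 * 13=-1456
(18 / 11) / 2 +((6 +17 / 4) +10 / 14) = 3629/308 = 11.78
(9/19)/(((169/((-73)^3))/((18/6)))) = -10503459/3211 = -3271.09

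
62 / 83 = 0.75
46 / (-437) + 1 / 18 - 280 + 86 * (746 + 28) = 22669111/342 = 66283.95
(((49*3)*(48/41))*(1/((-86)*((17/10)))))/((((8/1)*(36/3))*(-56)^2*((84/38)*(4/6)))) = -285/107416064 = 0.00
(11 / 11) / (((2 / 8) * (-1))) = -4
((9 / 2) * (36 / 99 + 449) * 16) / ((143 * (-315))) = -39544/55055 = -0.72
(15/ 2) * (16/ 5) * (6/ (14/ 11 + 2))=44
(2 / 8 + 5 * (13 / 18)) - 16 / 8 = 67/36 = 1.86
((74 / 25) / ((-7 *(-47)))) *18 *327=435564/8225 = 52.96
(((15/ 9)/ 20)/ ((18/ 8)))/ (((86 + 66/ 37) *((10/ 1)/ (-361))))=-13357/876960 = -0.02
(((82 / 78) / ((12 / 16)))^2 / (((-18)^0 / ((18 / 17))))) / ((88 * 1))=6724/284427 = 0.02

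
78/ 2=39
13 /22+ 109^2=261395/22 = 11881.59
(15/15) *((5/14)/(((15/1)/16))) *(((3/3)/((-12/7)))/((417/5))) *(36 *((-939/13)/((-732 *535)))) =-626/35382867 = 0.00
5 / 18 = 0.28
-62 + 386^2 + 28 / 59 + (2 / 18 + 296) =79241441/531 = 149230.59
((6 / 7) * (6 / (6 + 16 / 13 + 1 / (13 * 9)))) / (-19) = -0.04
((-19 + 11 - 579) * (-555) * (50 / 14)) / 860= 1628925/1204 = 1352.93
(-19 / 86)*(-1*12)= 114/43 = 2.65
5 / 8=0.62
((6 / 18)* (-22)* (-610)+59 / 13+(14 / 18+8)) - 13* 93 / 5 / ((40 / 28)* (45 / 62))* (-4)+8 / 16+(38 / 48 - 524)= 572919973/117000 = 4896.75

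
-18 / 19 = -0.95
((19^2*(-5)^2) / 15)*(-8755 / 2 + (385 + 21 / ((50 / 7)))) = -36005779/15 = -2400385.27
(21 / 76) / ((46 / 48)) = 126/437 = 0.29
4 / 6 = 2/3 = 0.67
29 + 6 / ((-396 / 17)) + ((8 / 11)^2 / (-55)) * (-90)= 236449/7986 = 29.61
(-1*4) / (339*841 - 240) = -4/284859 = 0.00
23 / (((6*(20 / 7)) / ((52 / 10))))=2093/300 = 6.98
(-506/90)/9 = -253/405 = -0.62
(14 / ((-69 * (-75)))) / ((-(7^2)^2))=-2/1775025 = 0.00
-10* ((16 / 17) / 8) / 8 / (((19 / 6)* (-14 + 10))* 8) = 15/10336 = 0.00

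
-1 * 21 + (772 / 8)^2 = 37165/4 = 9291.25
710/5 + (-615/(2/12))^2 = 13616242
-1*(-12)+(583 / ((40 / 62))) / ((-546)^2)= 71565913/5962320 = 12.00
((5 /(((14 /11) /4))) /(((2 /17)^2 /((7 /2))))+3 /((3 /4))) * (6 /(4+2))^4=15911/4 = 3977.75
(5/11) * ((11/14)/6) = 5/84 = 0.06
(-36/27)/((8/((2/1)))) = -0.33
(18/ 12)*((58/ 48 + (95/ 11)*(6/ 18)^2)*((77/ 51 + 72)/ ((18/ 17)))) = 6437033/28512 = 225.77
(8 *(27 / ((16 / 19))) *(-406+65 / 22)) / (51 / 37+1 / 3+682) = -504913581/3339248 = -151.21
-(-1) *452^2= 204304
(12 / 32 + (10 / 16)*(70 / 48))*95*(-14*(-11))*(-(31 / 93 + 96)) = -522166645/288 = -1813078.63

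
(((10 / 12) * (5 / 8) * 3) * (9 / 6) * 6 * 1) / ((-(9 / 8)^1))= -25/2 = -12.50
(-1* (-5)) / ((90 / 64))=32/9 = 3.56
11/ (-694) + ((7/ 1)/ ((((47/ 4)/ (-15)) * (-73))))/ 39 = -393473/30954482 = -0.01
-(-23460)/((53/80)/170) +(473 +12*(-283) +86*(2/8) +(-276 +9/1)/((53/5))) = 637801771/106 = 6016997.84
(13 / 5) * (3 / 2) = 3.90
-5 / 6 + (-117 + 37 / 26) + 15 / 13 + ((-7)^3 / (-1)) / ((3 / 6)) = 22259/39 = 570.74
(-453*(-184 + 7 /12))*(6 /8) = 997053/16 = 62315.81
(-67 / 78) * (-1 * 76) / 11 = 2546/429 = 5.93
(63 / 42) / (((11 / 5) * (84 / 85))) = 425/616 = 0.69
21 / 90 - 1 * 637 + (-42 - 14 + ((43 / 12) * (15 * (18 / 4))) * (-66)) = -999391/60 = -16656.52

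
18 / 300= 3/50 = 0.06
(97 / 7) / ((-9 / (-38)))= 3686/63 = 58.51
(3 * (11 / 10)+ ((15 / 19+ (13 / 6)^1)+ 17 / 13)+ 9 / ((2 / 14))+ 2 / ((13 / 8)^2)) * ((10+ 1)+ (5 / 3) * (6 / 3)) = 147713041/144495 = 1022.27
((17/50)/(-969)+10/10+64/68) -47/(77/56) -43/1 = -40099687/532950 = -75.24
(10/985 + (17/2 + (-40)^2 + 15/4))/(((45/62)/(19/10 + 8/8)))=380714813/59100 = 6441.88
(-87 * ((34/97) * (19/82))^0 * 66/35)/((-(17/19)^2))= 2072862/10115 = 204.93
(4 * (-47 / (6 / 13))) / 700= -611/1050 = -0.58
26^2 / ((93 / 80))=54080/93 = 581.51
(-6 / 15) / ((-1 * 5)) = 2/25 = 0.08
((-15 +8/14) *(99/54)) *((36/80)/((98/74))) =-123321/13720 = -8.99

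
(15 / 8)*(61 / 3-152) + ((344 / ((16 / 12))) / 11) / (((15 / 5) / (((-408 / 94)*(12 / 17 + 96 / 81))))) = -11578411/37224 = -311.05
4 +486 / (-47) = -6.34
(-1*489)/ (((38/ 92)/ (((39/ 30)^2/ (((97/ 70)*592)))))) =-2.44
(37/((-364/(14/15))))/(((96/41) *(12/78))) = -1517/5760 = -0.26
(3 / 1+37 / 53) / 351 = 196/18603 = 0.01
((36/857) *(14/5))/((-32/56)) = -882/4285 = -0.21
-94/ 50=-47/25 = -1.88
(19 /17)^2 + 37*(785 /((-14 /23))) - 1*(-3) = -193044923/4046 = -47712.54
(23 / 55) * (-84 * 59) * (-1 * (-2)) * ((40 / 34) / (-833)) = 5.85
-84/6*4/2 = -28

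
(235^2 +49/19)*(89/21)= 93389836/399 = 234059.74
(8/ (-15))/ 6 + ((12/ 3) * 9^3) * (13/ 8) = 426457/90 = 4738.41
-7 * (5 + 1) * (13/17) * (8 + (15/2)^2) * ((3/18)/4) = -23387/272 = -85.98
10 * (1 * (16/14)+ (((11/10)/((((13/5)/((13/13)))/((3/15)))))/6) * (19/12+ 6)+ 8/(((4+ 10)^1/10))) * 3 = 35099/168 = 208.92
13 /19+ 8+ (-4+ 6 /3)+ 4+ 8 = 355/19 = 18.68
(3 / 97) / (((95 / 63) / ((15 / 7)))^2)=2187/35017 = 0.06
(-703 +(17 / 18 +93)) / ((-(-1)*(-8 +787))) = -0.78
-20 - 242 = -262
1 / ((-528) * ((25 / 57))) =-19/4400 = 0.00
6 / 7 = 0.86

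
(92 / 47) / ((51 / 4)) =368/2397 = 0.15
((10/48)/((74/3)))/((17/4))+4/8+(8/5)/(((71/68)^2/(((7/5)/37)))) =176777767/317078900 = 0.56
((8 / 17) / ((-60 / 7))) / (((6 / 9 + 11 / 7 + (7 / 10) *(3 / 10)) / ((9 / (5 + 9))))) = -1260/87397 = -0.01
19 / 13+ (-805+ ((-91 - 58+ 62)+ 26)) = -11239/13 = -864.54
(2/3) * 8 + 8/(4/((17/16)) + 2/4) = 3136/435 = 7.21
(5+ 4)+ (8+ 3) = 20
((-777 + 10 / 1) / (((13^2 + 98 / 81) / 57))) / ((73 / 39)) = -138108321/1006451 = -137.22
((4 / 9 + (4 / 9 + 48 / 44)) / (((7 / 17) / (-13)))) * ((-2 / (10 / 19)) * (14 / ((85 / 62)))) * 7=42021616/2475 = 16978.43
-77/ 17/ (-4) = 77/68 = 1.13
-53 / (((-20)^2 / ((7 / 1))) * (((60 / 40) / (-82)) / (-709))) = -10784599/300 = -35948.66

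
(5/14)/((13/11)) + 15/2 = 710/91 = 7.80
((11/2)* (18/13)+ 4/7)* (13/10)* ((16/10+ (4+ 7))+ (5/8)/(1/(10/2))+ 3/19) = 1798579/10640 = 169.04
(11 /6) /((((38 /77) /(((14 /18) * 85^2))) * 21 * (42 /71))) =1680.47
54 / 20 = 27/10 = 2.70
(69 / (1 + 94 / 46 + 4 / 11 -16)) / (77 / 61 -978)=0.01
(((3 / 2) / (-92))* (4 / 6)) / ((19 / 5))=-5/1748 = 0.00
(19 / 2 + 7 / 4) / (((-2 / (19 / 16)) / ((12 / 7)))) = -2565/224 = -11.45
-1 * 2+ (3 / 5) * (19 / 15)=-31/25 = -1.24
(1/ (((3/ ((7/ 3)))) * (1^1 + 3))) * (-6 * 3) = -7/2 = -3.50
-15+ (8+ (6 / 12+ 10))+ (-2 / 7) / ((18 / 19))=403/126 = 3.20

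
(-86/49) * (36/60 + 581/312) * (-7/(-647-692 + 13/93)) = -5120053/226615480 = -0.02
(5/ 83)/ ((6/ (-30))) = -25/83 = -0.30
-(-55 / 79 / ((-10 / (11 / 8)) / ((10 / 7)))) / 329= -605/1455496 = 0.00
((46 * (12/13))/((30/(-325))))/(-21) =460/21 = 21.90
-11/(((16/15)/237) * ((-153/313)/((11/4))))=14959835/1088 = 13749.85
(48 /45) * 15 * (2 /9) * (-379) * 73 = -885344/9 = -98371.56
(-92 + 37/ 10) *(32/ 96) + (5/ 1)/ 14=-3053/105 = -29.08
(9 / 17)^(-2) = 289/81 = 3.57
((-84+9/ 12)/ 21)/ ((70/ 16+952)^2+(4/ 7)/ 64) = -1776/409764611 = 0.00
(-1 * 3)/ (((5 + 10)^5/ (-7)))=7/253125 = 0.00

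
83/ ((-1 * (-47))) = 83/47 = 1.77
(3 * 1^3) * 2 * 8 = 48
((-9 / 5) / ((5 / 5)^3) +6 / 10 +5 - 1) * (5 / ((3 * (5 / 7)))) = 98/15 = 6.53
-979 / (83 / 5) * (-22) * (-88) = -9476720/83 = -114177.35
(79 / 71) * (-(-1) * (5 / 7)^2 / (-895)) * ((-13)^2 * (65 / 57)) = -4339075/35496237 = -0.12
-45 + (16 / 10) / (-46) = -5179/115 = -45.03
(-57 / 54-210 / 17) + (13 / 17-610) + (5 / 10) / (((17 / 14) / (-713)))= -280367/306 = -916.23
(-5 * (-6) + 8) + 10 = 48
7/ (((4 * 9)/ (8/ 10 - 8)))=-7/5 = -1.40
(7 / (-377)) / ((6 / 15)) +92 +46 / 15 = 1074679/11310 = 95.02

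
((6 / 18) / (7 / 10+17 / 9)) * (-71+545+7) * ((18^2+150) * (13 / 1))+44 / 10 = 444593426/1165 = 381625.26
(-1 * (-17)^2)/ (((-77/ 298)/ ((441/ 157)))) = 5425686/1727 = 3141.68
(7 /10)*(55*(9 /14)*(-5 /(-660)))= 3/16 = 0.19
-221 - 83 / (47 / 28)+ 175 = -4486/47 = -95.45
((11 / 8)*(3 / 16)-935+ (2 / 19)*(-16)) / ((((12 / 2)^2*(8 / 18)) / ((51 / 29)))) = -116146839/1128448 = -102.93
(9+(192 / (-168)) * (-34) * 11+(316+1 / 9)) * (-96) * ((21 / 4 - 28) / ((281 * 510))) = 11.47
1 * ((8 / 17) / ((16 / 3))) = 3/34 = 0.09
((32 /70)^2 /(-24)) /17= -32/62475 = 0.00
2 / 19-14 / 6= -127/57 = -2.23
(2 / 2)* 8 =8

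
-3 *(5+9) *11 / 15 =-154/5 = -30.80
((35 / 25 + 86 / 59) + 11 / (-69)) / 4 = 27461/40710 = 0.67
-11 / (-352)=1/32 = 0.03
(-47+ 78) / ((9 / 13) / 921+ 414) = 123721/1652277 = 0.07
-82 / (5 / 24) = -1968/5 = -393.60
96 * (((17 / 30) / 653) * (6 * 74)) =36.99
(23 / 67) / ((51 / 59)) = 1357/3417 = 0.40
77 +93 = 170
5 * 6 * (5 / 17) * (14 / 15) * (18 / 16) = 9.26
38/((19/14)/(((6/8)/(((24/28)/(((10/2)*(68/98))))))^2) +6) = 137275/22207 = 6.18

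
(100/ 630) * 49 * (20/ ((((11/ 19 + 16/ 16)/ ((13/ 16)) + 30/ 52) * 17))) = 138320/38097 = 3.63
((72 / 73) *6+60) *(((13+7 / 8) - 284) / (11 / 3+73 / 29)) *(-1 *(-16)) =-904689684/19637 = -46070.67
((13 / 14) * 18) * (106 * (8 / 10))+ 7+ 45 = 51428/35 = 1469.37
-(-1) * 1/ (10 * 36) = 1/360 = 0.00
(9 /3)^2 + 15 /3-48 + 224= 190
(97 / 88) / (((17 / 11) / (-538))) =-26093/68 = -383.72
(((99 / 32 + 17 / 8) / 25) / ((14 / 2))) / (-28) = -167/156800 = 0.00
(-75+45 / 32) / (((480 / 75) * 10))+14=26317/2048 = 12.85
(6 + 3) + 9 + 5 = 23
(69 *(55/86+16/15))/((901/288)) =7289712/193715 = 37.63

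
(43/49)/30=43/1470 = 0.03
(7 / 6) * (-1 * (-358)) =1253/3 = 417.67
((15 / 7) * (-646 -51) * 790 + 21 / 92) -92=-759928501/644 = -1180013.20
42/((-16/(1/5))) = -21/40 = -0.52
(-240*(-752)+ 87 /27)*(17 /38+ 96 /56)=934000675/2394 = 390142.30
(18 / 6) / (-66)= -0.05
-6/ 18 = -1/3 = -0.33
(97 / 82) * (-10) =-485/41 = -11.83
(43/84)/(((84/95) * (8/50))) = 102125/28224 = 3.62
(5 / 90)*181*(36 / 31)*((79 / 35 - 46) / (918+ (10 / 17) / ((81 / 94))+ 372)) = -0.40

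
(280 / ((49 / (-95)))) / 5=-760/7 = -108.57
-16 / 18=-8/9 = -0.89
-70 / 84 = -5/6 = -0.83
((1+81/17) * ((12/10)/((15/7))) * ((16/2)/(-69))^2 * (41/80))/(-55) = -225008/556441875 = 0.00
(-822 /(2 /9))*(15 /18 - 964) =7125507/2 = 3562753.50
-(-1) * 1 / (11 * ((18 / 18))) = 1/11 = 0.09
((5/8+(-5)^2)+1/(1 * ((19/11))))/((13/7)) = 27881/1976 = 14.11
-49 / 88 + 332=29167/88 = 331.44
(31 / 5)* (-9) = -279/5 = -55.80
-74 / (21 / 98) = -1036/3 = -345.33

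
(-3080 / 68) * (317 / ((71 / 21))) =-5125890/1207 = -4246.80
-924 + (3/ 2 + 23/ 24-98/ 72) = -66449/72 = -922.90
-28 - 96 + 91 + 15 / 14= -31.93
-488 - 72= -560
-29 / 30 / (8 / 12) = -1.45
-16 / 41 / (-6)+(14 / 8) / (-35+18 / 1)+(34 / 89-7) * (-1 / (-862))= -14623001/320834676 = -0.05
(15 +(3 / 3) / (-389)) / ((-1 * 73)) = -5834/28397 = -0.21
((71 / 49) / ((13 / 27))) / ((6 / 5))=2.51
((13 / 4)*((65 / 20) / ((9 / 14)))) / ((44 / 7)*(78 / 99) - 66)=-8281/30768 = -0.27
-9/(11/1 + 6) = -9/17 = -0.53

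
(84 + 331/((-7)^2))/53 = 4447/2597 = 1.71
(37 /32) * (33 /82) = 1221/2624 = 0.47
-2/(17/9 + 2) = -18/35 = -0.51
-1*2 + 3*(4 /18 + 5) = 41/3 = 13.67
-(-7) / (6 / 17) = 119/6 = 19.83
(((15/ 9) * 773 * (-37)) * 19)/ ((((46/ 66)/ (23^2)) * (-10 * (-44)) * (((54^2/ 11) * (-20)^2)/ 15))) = -137485007/622080 = -221.01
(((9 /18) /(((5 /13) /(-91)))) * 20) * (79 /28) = -13351/2 = -6675.50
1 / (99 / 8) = 8/99 = 0.08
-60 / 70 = -6/7 = -0.86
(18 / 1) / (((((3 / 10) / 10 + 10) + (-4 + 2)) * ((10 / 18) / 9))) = 29160/803 = 36.31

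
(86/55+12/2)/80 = 26/275 = 0.09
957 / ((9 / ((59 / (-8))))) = -18821/24 = -784.21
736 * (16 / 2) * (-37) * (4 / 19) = -871424/19 = -45864.42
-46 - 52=-98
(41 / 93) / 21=41/1953 = 0.02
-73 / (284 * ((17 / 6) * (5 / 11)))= -2409/12070 = -0.20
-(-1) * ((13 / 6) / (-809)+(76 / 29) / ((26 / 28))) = 5159755/1829958 = 2.82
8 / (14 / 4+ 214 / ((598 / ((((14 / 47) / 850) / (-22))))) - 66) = -65697775/513263914 = -0.13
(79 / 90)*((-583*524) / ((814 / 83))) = -45525251/1665 = -27342.49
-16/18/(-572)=2/1287 = 0.00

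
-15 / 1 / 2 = -15/2 = -7.50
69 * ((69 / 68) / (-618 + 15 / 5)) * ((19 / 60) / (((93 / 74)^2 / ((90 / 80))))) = -13759819/535853600 = -0.03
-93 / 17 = -5.47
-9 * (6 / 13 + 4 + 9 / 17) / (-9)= 1103/221 = 4.99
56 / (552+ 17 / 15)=840/8297 = 0.10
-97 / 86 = -1.13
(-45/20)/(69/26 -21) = 13/106 = 0.12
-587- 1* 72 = -659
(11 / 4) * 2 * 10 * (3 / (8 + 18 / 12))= 330/19 = 17.37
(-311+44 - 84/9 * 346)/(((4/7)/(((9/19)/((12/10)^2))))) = -1835575/912 = -2012.69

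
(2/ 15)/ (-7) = -2/105 = -0.02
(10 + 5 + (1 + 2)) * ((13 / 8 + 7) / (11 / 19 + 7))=1311/64 = 20.48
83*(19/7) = 1577/7 = 225.29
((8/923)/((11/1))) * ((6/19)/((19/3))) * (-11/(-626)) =72/104292539 = 0.00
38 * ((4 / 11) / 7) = 152/77 = 1.97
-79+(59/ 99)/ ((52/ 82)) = -200927/2574 = -78.06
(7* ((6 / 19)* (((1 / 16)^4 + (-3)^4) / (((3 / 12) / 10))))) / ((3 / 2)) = 185794595/38912 = 4774.74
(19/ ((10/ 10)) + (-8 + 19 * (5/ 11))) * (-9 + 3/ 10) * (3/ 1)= -28188/55 = -512.51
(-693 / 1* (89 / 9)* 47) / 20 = -322091/20 = -16104.55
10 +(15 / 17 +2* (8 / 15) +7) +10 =7382/255 = 28.95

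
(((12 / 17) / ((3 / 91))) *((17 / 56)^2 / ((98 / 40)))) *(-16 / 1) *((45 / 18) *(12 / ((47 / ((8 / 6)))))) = -10.97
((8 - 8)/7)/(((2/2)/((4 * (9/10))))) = 0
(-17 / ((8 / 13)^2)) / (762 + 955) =-169/6464 = -0.03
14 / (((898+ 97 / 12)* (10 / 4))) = 336/54365 = 0.01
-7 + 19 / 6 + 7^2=45.17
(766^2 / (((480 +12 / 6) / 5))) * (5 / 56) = 3667225/6748 = 543.45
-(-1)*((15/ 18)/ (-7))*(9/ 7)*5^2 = -3.83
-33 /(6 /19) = -209/2 = -104.50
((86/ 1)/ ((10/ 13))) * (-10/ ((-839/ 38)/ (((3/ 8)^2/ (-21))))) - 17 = -1629319/93968 = -17.34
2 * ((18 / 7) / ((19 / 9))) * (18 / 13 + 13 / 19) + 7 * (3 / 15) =151111/23465 = 6.44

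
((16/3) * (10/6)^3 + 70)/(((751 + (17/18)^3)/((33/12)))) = 303732/876949 = 0.35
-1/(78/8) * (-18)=1.85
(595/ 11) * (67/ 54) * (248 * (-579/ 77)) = -136292740/1089 = -125154.03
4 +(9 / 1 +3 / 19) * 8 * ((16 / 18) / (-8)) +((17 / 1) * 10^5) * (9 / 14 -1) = -607147.00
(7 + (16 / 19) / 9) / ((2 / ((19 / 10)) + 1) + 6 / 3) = 1213/693 = 1.75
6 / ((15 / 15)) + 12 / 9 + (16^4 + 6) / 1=196648/3 = 65549.33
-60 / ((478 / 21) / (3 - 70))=42210/239 = 176.61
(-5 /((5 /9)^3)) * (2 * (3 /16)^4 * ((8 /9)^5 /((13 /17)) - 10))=3559657/5324800 = 0.67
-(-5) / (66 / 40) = 3.03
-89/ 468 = -0.19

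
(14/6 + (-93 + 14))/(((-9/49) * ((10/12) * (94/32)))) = 72128/423 = 170.52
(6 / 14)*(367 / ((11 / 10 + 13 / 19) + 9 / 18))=104595/1519 = 68.86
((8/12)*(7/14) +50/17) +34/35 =7579/1785 = 4.25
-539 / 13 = -41.46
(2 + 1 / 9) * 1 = 19/9 = 2.11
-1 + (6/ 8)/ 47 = -185/188 = -0.98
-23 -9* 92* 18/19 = -15341/19 = -807.42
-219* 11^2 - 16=-26515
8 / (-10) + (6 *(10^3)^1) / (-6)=-5004/5 = -1000.80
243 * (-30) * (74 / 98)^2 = -9980010/2401 = -4156.61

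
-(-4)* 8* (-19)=-608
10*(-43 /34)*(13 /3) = -2795/51 = -54.80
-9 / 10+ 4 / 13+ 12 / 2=703/130 = 5.41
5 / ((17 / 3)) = 15/17 = 0.88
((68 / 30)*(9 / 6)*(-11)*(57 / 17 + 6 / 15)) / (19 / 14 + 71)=-49126/25325 = -1.94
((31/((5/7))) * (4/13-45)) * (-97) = 12229469/65 = 188145.68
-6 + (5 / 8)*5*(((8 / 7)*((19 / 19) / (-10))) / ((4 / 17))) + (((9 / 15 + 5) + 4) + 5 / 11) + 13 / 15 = 31447/9240 = 3.40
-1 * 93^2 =-8649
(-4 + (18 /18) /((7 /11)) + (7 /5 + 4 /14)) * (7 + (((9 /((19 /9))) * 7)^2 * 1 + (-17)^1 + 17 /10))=-41404051/63175 = -655.39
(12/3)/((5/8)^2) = 256/25 = 10.24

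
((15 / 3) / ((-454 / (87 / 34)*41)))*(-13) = 5655/632876 = 0.01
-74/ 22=-37/11 = -3.36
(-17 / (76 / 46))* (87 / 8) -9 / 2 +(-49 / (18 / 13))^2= 27972259/24624 = 1135.98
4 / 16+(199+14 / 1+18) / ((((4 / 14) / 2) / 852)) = 5510737/4 = 1377684.25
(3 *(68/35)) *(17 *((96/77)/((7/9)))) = 2996352/18865 = 158.83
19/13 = 1.46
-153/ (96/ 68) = -108.38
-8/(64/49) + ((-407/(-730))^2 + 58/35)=-31013809/7460600 = -4.16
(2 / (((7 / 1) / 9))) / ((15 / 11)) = 66/35 = 1.89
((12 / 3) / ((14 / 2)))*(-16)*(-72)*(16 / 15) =24576/35 = 702.17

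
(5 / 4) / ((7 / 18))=45/14 = 3.21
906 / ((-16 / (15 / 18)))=-755/16 = -47.19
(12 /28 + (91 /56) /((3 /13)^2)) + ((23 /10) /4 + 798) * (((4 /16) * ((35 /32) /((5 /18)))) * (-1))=-121791367/161280 = -755.15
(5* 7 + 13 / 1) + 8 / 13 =632/13 = 48.62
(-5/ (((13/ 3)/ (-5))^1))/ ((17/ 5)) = 375/221 = 1.70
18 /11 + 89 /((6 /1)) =16.47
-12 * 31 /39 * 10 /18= -620/117 = -5.30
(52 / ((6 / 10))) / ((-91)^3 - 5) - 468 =-264505241/565182 = -468.00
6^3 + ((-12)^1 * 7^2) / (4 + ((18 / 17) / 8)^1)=20712/281 = 73.71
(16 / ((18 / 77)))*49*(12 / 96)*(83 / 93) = 374.14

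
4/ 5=0.80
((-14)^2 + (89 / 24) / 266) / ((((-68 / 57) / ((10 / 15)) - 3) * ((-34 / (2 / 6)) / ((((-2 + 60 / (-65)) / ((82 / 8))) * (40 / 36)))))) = -6992855/55002402 = -0.13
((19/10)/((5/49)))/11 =931/550 = 1.69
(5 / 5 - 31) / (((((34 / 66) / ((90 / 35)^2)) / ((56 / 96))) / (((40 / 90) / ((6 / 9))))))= -17820/119 = -149.75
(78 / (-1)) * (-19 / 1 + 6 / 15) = 7254/5 = 1450.80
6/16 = 3/8 = 0.38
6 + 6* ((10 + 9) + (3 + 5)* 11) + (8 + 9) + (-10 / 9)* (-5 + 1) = 6025/9 = 669.44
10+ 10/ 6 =35/3 = 11.67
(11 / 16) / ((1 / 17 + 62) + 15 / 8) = 187/17390 = 0.01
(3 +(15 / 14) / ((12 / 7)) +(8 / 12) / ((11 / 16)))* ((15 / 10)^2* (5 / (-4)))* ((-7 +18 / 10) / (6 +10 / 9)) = 425763/45056 = 9.45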